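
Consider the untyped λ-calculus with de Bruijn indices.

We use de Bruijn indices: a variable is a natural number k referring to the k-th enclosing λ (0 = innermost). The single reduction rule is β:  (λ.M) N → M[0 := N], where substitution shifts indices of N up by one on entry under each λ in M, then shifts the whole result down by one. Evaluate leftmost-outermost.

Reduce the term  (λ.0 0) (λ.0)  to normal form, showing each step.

Answer: normal form = λ.0  (in 2 steps)

Reduction:
  start: (λ.0 0) (λ.0)
  →1  (λ.0) (λ.0)
  →2  λ.0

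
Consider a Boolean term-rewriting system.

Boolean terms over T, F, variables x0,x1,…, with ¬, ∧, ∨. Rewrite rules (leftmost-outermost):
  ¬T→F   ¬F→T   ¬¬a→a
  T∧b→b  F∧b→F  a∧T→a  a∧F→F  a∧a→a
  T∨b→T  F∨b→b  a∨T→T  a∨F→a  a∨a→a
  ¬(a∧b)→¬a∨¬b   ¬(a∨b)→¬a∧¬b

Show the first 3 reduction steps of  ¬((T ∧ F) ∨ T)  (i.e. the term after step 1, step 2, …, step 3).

Answer: after 3 steps: (F ∨ ¬F) ∧ ¬T

Reduction:
  start: ¬((T ∧ F) ∨ T)
  →1  ¬(T ∧ F) ∧ ¬T
  →2  (¬T ∨ ¬F) ∧ ¬T
  →3  (F ∨ ¬F) ∧ ¬T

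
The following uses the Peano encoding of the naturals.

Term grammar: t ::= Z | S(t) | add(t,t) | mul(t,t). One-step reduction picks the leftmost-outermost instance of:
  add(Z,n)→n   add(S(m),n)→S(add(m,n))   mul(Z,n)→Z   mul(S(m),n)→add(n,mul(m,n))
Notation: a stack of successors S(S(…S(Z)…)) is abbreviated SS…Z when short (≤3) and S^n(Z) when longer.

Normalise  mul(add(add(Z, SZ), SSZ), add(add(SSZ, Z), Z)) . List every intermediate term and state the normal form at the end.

  start: mul(add(add(Z, SZ), SSZ), add(add(SSZ, Z), Z))
  [1] mul(add(SZ, SSZ), add(add(SSZ, Z), Z))
  [2] mul(S(add(Z, SSZ)), add(add(SSZ, Z), Z))
  [3] add(add(add(SSZ, Z), Z), mul(add(Z, SSZ), add(add(SSZ, Z), Z)))
  [4] add(add(S(add(SZ, Z)), Z), mul(add(Z, SSZ), add(add(SSZ, Z), Z)))
  [5] add(S(add(add(SZ, Z), Z)), mul(add(Z, SSZ), add(add(SSZ, Z), Z)))
  [6] S(add(add(add(SZ, Z), Z), mul(add(Z, SSZ), add(add(SSZ, Z), Z))))
  [7] S(add(add(S(add(Z, Z)), Z), mul(add(Z, SSZ), add(add(SSZ, Z), Z))))
  [8] S(add(S(add(add(Z, Z), Z)), mul(add(Z, SSZ), add(add(SSZ, Z), Z))))
  [9] S(S(add(add(add(Z, Z), Z), mul(add(Z, SSZ), add(add(SSZ, Z), Z)))))
  [10] S(S(add(add(Z, Z), mul(add(Z, SSZ), add(add(SSZ, Z), Z)))))
  [11] S(S(add(Z, mul(add(Z, SSZ), add(add(SSZ, Z), Z)))))
  [12] S(S(mul(add(Z, SSZ), add(add(SSZ, Z), Z))))
  [13] S(S(mul(SSZ, add(add(SSZ, Z), Z))))
  [14] S(S(add(add(add(SSZ, Z), Z), mul(SZ, add(add(SSZ, Z), Z)))))
  [15] S(S(add(add(S(add(SZ, Z)), Z), mul(SZ, add(add(SSZ, Z), Z)))))
  [16] S(S(add(S(add(add(SZ, Z), Z)), mul(SZ, add(add(SSZ, Z), Z)))))
  [17] S(S(S(add(add(add(SZ, Z), Z), mul(SZ, add(add(SSZ, Z), Z))))))
  [18] S(S(S(add(add(S(add(Z, Z)), Z), mul(SZ, add(add(SSZ, Z), Z))))))
  [19] S(S(S(add(S(add(add(Z, Z), Z)), mul(SZ, add(add(SSZ, Z), Z))))))
  [20] S(S(S(S(add(add(add(Z, Z), Z), mul(SZ, add(add(SSZ, Z), Z)))))))
  [21] S(S(S(S(add(add(Z, Z), mul(SZ, add(add(SSZ, Z), Z)))))))
  [22] S(S(S(S(add(Z, mul(SZ, add(add(SSZ, Z), Z)))))))
  [23] S(S(S(S(mul(SZ, add(add(SSZ, Z), Z))))))
  [24] S(S(S(S(add(add(add(SSZ, Z), Z), mul(Z, add(add(SSZ, Z), Z)))))))
  [25] S(S(S(S(add(add(S(add(SZ, Z)), Z), mul(Z, add(add(SSZ, Z), Z)))))))
  [26] S(S(S(S(add(S(add(add(SZ, Z), Z)), mul(Z, add(add(SSZ, Z), Z)))))))
  [27] S(S(S(S(S(add(add(add(SZ, Z), Z), mul(Z, add(add(SSZ, Z), Z))))))))
  [28] S(S(S(S(S(add(add(S(add(Z, Z)), Z), mul(Z, add(add(SSZ, Z), Z))))))))
  [29] S(S(S(S(S(add(S(add(add(Z, Z), Z)), mul(Z, add(add(SSZ, Z), Z))))))))
  [30] S(S(S(S(S(S(add(add(add(Z, Z), Z), mul(Z, add(add(SSZ, Z), Z)))))))))
  [31] S(S(S(S(S(S(add(add(Z, Z), mul(Z, add(add(SSZ, Z), Z)))))))))
  [32] S(S(S(S(S(S(add(Z, mul(Z, add(add(SSZ, Z), Z)))))))))
  [33] S(S(S(S(S(S(mul(Z, add(add(SSZ, Z), Z))))))))
  [34] S^6(Z)

Answer: normal form = S^6(Z)  (in 34 steps)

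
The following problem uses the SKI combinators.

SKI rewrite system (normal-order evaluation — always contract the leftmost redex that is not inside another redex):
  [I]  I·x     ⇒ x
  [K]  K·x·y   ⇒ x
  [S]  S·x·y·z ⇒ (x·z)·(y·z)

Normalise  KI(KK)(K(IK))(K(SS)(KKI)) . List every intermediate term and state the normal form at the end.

  start: KI(KK)(K(IK))(K(SS)(KKI))
  step 1: I(K(IK))(K(SS)(KKI))
  step 2: K(IK)(K(SS)(KKI))
  step 3: IK
  step 4: K

Answer: normal form = K  (in 4 steps)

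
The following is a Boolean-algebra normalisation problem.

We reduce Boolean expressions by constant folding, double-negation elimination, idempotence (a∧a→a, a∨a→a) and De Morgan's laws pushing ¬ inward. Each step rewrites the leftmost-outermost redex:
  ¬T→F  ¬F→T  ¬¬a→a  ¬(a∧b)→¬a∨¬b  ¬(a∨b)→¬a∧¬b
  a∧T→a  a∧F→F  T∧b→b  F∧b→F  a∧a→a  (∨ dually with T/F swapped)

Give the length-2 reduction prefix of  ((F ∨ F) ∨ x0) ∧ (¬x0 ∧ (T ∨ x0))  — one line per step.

  start: ((F ∨ F) ∨ x0) ∧ (¬x0 ∧ (T ∨ x0))
  [1] (F ∨ x0) ∧ (¬x0 ∧ (T ∨ x0))
  [2] x0 ∧ (¬x0 ∧ (T ∨ x0))

Answer: after 2 steps: x0 ∧ (¬x0 ∧ (T ∨ x0))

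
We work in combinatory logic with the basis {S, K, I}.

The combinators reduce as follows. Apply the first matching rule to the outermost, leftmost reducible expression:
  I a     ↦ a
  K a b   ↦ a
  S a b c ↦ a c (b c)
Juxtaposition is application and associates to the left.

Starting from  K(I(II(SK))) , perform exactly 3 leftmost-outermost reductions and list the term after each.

  start: K(I(II(SK)))
  →1  K(II(SK))
  →2  K(I(SK))
  →3  K(SK)

Answer: after 3 steps: K(SK)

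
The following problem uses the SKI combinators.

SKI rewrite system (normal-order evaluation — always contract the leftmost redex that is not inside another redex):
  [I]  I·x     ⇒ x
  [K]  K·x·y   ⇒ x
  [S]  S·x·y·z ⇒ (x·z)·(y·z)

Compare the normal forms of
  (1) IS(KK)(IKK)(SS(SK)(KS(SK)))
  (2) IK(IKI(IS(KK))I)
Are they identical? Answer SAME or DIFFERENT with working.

Answer: DIFFERENT — A ⇓ KK, B ⇓ KI

Working:
Term A:
  start: IS(KK)(IKK)(SS(SK)(KS(SK)))
  →1  S(KK)(IKK)(SS(SK)(KS(SK)))
  →2  KK(SS(SK)(KS(SK)))(IKK(SS(SK)(KS(SK))))
  →3  K(IKK(SS(SK)(KS(SK))))
  →4  K(KK(SS(SK)(KS(SK))))
  →5  KK

Term B:
  start: IK(IKI(IS(KK))I)
  →1  K(IKI(IS(KK))I)
  →2  K(KI(IS(KK))I)
  →3  K(II)
  →4  KI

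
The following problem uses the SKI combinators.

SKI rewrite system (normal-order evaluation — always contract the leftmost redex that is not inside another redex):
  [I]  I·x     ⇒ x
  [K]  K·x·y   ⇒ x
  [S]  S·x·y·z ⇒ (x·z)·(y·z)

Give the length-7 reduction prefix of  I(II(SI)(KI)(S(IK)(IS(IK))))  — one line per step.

  start: I(II(SI)(KI)(S(IK)(IS(IK))))
  step 1: II(SI)(KI)(S(IK)(IS(IK)))
  step 2: I(SI)(KI)(S(IK)(IS(IK)))
  step 3: SI(KI)(S(IK)(IS(IK)))
  step 4: I(S(IK)(IS(IK)))(KI(S(IK)(IS(IK))))
  step 5: S(IK)(IS(IK))(KI(S(IK)(IS(IK))))
  step 6: IK(KI(S(IK)(IS(IK))))(IS(IK)(KI(S(IK)(IS(IK)))))
  step 7: K(KI(S(IK)(IS(IK))))(IS(IK)(KI(S(IK)(IS(IK)))))

Answer: after 7 steps: K(KI(S(IK)(IS(IK))))(IS(IK)(KI(S(IK)(IS(IK)))))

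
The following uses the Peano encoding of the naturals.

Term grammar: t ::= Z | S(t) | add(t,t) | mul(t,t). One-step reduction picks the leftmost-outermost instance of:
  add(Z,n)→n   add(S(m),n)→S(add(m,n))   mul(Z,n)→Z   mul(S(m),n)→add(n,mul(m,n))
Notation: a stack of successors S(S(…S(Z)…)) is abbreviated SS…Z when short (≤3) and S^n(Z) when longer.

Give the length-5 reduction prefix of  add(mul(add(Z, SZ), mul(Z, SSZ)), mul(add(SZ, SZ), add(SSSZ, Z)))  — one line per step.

  start: add(mul(add(Z, SZ), mul(Z, SSZ)), mul(add(SZ, SZ), add(SSSZ, Z)))
  [1] add(mul(SZ, mul(Z, SSZ)), mul(add(SZ, SZ), add(SSSZ, Z)))
  [2] add(add(mul(Z, SSZ), mul(Z, mul(Z, SSZ))), mul(add(SZ, SZ), add(SSSZ, Z)))
  [3] add(add(Z, mul(Z, mul(Z, SSZ))), mul(add(SZ, SZ), add(SSSZ, Z)))
  [4] add(mul(Z, mul(Z, SSZ)), mul(add(SZ, SZ), add(SSSZ, Z)))
  [5] add(Z, mul(add(SZ, SZ), add(SSSZ, Z)))

Answer: after 5 steps: add(Z, mul(add(SZ, SZ), add(SSSZ, Z)))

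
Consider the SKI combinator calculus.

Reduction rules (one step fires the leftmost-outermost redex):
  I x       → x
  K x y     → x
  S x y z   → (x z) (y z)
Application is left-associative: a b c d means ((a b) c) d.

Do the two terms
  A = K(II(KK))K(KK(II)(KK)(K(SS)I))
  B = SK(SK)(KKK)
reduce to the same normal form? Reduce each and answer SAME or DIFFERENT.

Answer: SAME — A ⇓ K, B ⇓ K

Reduction:
Term A:
  start: K(II(KK))K(KK(II)(KK)(K(SS)I))
  step 1: II(KK)(KK(II)(KK)(K(SS)I))
  step 2: I(KK)(KK(II)(KK)(K(SS)I))
  step 3: KK(KK(II)(KK)(K(SS)I))
  step 4: K

Term B:
  start: SK(SK)(KKK)
  step 1: K(KKK)(SK(KKK))
  step 2: KKK
  step 3: K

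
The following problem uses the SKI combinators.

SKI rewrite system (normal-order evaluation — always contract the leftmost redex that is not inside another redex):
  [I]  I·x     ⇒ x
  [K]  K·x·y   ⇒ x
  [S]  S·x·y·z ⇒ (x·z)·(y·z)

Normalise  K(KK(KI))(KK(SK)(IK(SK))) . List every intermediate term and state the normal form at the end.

  start: K(KK(KI))(KK(SK)(IK(SK)))
  [1] KK(KI)
  [2] K

Answer: normal form = K  (in 2 steps)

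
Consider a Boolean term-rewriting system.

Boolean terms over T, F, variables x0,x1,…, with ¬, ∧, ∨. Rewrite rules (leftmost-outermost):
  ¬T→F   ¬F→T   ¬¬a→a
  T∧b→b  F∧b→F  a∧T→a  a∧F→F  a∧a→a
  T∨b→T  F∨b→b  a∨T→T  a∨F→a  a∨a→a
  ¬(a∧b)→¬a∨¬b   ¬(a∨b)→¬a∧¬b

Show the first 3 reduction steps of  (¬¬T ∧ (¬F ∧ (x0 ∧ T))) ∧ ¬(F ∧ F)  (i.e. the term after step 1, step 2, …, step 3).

  start: (¬¬T ∧ (¬F ∧ (x0 ∧ T))) ∧ ¬(F ∧ F)
  [1] (T ∧ (¬F ∧ (x0 ∧ T))) ∧ ¬(F ∧ F)
  [2] (¬F ∧ (x0 ∧ T)) ∧ ¬(F ∧ F)
  [3] (T ∧ (x0 ∧ T)) ∧ ¬(F ∧ F)

Answer: after 3 steps: (T ∧ (x0 ∧ T)) ∧ ¬(F ∧ F)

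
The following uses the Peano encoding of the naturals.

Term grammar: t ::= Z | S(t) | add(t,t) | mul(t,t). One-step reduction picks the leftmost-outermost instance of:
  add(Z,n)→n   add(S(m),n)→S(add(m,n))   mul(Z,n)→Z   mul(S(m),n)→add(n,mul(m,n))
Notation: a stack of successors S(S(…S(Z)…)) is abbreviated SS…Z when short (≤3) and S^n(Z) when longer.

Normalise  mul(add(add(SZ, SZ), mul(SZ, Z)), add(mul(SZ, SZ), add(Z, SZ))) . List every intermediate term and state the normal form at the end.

  start: mul(add(add(SZ, SZ), mul(SZ, Z)), add(mul(SZ, SZ), add(Z, SZ)))
  [1] mul(add(S(add(Z, SZ)), mul(SZ, Z)), add(mul(SZ, SZ), add(Z, SZ)))
  [2] mul(S(add(add(Z, SZ), mul(SZ, Z))), add(mul(SZ, SZ), add(Z, SZ)))
  [3] add(add(mul(SZ, SZ), add(Z, SZ)), mul(add(add(Z, SZ), mul(SZ, Z)), add(mul(SZ, SZ), add(Z, SZ))))
  [4] add(add(add(SZ, mul(Z, SZ)), add(Z, SZ)), mul(add(add(Z, SZ), mul(SZ, Z)), add(mul(SZ, SZ), add(Z, SZ))))
  [5] add(add(S(add(Z, mul(Z, SZ))), add(Z, SZ)), mul(add(add(Z, SZ), mul(SZ, Z)), add(mul(SZ, SZ), add(Z, SZ))))
  [6] add(S(add(add(Z, mul(Z, SZ)), add(Z, SZ))), mul(add(add(Z, SZ), mul(SZ, Z)), add(mul(SZ, SZ), add(Z, SZ))))
  [7] S(add(add(add(Z, mul(Z, SZ)), add(Z, SZ)), mul(add(add(Z, SZ), mul(SZ, Z)), add(mul(SZ, SZ), add(Z, SZ)))))
  [8] S(add(add(mul(Z, SZ), add(Z, SZ)), mul(add(add(Z, SZ), mul(SZ, Z)), add(mul(SZ, SZ), add(Z, SZ)))))
  [9] S(add(add(Z, add(Z, SZ)), mul(add(add(Z, SZ), mul(SZ, Z)), add(mul(SZ, SZ), add(Z, SZ)))))
  [10] S(add(add(Z, SZ), mul(add(add(Z, SZ), mul(SZ, Z)), add(mul(SZ, SZ), add(Z, SZ)))))
  [11] S(add(SZ, mul(add(add(Z, SZ), mul(SZ, Z)), add(mul(SZ, SZ), add(Z, SZ)))))
  [12] S(S(add(Z, mul(add(add(Z, SZ), mul(SZ, Z)), add(mul(SZ, SZ), add(Z, SZ))))))
  [13] S(S(mul(add(add(Z, SZ), mul(SZ, Z)), add(mul(SZ, SZ), add(Z, SZ)))))
  [14] S(S(mul(add(SZ, mul(SZ, Z)), add(mul(SZ, SZ), add(Z, SZ)))))
  [15] S(S(mul(S(add(Z, mul(SZ, Z))), add(mul(SZ, SZ), add(Z, SZ)))))
  [16] S(S(add(add(mul(SZ, SZ), add(Z, SZ)), mul(add(Z, mul(SZ, Z)), add(mul(SZ, SZ), add(Z, SZ))))))
  [17] S(S(add(add(add(SZ, mul(Z, SZ)), add(Z, SZ)), mul(add(Z, mul(SZ, Z)), add(mul(SZ, SZ), add(Z, SZ))))))
  [18] S(S(add(add(S(add(Z, mul(Z, SZ))), add(Z, SZ)), mul(add(Z, mul(SZ, Z)), add(mul(SZ, SZ), add(Z, SZ))))))
  [19] S(S(add(S(add(add(Z, mul(Z, SZ)), add(Z, SZ))), mul(add(Z, mul(SZ, Z)), add(mul(SZ, SZ), add(Z, SZ))))))
  [20] S(S(S(add(add(add(Z, mul(Z, SZ)), add(Z, SZ)), mul(add(Z, mul(SZ, Z)), add(mul(SZ, SZ), add(Z, SZ)))))))
  [21] S(S(S(add(add(mul(Z, SZ), add(Z, SZ)), mul(add(Z, mul(SZ, Z)), add(mul(SZ, SZ), add(Z, SZ)))))))
  [22] S(S(S(add(add(Z, add(Z, SZ)), mul(add(Z, mul(SZ, Z)), add(mul(SZ, SZ), add(Z, SZ)))))))
  [23] S(S(S(add(add(Z, SZ), mul(add(Z, mul(SZ, Z)), add(mul(SZ, SZ), add(Z, SZ)))))))
  [24] S(S(S(add(SZ, mul(add(Z, mul(SZ, Z)), add(mul(SZ, SZ), add(Z, SZ)))))))
  [25] S(S(S(S(add(Z, mul(add(Z, mul(SZ, Z)), add(mul(SZ, SZ), add(Z, SZ))))))))
  [26] S(S(S(S(mul(add(Z, mul(SZ, Z)), add(mul(SZ, SZ), add(Z, SZ)))))))
  [27] S(S(S(S(mul(mul(SZ, Z), add(mul(SZ, SZ), add(Z, SZ)))))))
  [28] S(S(S(S(mul(add(Z, mul(Z, Z)), add(mul(SZ, SZ), add(Z, SZ)))))))
  [29] S(S(S(S(mul(mul(Z, Z), add(mul(SZ, SZ), add(Z, SZ)))))))
  [30] S(S(S(S(mul(Z, add(mul(SZ, SZ), add(Z, SZ)))))))
  [31] S^4(Z)

Answer: normal form = S^4(Z)  (in 31 steps)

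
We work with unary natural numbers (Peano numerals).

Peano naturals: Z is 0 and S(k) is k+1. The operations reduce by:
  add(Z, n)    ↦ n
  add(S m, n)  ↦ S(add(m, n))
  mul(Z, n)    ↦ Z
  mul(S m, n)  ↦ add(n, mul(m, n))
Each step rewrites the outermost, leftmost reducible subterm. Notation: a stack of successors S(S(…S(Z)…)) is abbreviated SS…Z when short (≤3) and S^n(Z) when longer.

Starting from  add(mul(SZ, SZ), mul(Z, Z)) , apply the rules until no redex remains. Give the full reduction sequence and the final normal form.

Answer: normal form = SZ  (in 7 steps)

Working:
  start: add(mul(SZ, SZ), mul(Z, Z))
  [1] add(add(SZ, mul(Z, SZ)), mul(Z, Z))
  [2] add(S(add(Z, mul(Z, SZ))), mul(Z, Z))
  [3] S(add(add(Z, mul(Z, SZ)), mul(Z, Z)))
  [4] S(add(mul(Z, SZ), mul(Z, Z)))
  [5] S(add(Z, mul(Z, Z)))
  [6] S(mul(Z, Z))
  [7] SZ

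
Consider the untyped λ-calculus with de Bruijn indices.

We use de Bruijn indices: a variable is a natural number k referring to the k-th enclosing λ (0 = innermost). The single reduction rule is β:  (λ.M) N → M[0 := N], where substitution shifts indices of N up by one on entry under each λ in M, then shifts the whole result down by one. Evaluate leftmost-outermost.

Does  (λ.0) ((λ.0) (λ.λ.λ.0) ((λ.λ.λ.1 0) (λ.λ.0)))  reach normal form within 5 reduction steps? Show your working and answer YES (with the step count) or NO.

  start: (λ.0) ((λ.0) (λ.λ.λ.0) ((λ.λ.λ.1 0) (λ.λ.0)))
  →1  (λ.0) (λ.λ.λ.0) ((λ.λ.λ.1 0) (λ.λ.0))
  →2  (λ.λ.λ.0) ((λ.λ.λ.1 0) (λ.λ.0))
  →3  λ.λ.0

Answer: YES — reaches normal form λ.λ.0 in 3 ≤ 5 steps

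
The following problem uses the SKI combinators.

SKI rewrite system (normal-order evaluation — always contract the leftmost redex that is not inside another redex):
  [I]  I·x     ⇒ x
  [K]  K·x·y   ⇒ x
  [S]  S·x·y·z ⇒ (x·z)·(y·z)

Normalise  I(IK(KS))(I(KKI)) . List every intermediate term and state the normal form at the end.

  start: I(IK(KS))(I(KKI))
  [1] IK(KS)(I(KKI))
  [2] K(KS)(I(KKI))
  [3] KS

Answer: normal form = KS  (in 3 steps)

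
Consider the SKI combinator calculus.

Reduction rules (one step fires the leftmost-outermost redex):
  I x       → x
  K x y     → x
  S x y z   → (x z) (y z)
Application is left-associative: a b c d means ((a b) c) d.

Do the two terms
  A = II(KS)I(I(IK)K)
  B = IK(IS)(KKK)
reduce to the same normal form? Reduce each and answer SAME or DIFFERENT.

Term A:
  start: II(KS)I(I(IK)K)
  [1] I(KS)I(I(IK)K)
  [2] KSI(I(IK)K)
  [3] S(I(IK)K)
  [4] S(IKK)
  [5] S(KK)

Term B:
  start: IK(IS)(KKK)
  [1] K(IS)(KKK)
  [2] IS
  [3] S

Answer: DIFFERENT — A ⇓ S(KK), B ⇓ S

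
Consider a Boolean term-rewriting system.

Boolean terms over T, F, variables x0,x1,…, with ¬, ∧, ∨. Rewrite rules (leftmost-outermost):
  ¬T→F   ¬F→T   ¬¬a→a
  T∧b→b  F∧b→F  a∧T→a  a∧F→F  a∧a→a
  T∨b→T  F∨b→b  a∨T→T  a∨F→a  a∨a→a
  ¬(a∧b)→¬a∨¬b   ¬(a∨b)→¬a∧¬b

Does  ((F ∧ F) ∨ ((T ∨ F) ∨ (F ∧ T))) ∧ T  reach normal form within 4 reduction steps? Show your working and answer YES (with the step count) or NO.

Answer: NO — after 4 steps the term is T ∨ (F ∧ T), not yet normal

Derivation:
  start: ((F ∧ F) ∨ ((T ∨ F) ∨ (F ∧ T))) ∧ T
  →1  (F ∧ F) ∨ ((T ∨ F) ∨ (F ∧ T))
  →2  F ∨ ((T ∨ F) ∨ (F ∧ T))
  →3  (T ∨ F) ∨ (F ∧ T)
  →4  T ∨ (F ∧ T)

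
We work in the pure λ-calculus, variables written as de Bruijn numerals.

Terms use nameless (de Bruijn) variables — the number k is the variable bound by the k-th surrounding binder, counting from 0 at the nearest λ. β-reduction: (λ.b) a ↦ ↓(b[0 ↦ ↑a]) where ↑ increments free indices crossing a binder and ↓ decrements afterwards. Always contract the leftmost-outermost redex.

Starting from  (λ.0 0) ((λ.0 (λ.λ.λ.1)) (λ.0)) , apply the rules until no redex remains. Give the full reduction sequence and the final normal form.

Answer: normal form = λ.λ.1  (in 4 steps)

Reduction:
  start: (λ.0 0) ((λ.0 (λ.λ.λ.1)) (λ.0))
  →1  (λ.0 (λ.λ.λ.1)) (λ.0) ((λ.0 (λ.λ.λ.1)) (λ.0))
  →2  (λ.0) (λ.λ.λ.1) ((λ.0 (λ.λ.λ.1)) (λ.0))
  →3  (λ.λ.λ.1) ((λ.0 (λ.λ.λ.1)) (λ.0))
  →4  λ.λ.1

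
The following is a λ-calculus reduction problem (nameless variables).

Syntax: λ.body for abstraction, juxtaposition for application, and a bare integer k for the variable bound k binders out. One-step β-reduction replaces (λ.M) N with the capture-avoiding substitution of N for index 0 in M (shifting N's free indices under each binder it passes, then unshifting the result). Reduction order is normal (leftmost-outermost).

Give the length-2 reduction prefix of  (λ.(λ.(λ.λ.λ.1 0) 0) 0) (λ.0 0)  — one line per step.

Answer: after 2 steps: (λ.λ.λ.1 0) (λ.0 0)

Reduction:
  start: (λ.(λ.(λ.λ.λ.1 0) 0) 0) (λ.0 0)
  [1] (λ.(λ.λ.λ.1 0) 0) (λ.0 0)
  [2] (λ.λ.λ.1 0) (λ.0 0)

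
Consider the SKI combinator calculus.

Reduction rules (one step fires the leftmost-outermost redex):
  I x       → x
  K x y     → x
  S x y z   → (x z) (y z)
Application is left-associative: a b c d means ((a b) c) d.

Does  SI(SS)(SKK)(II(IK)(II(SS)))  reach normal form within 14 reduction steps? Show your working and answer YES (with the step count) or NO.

Answer: NO — after 14 steps the term is S(K(SS))(IK(II(SS))), not yet normal

Derivation:
  start: SI(SS)(SKK)(II(IK)(II(SS)))
  step 1: I(SKK)(SS(SKK))(II(IK)(II(SS)))
  step 2: SKK(SS(SKK))(II(IK)(II(SS)))
  step 3: K(SS(SKK))(K(SS(SKK)))(II(IK)(II(SS)))
  step 4: SS(SKK)(II(IK)(II(SS)))
  step 5: S(II(IK)(II(SS)))(SKK(II(IK)(II(SS))))
  step 6: S(I(IK)(II(SS)))(SKK(II(IK)(II(SS))))
  step 7: S(IK(II(SS)))(SKK(II(IK)(II(SS))))
  step 8: S(K(II(SS)))(SKK(II(IK)(II(SS))))
  step 9: S(K(I(SS)))(SKK(II(IK)(II(SS))))
  step 10: S(K(SS))(SKK(II(IK)(II(SS))))
  step 11: S(K(SS))(K(II(IK)(II(SS)))(K(II(IK)(II(SS)))))
  step 12: S(K(SS))(II(IK)(II(SS)))
  step 13: S(K(SS))(I(IK)(II(SS)))
  step 14: S(K(SS))(IK(II(SS)))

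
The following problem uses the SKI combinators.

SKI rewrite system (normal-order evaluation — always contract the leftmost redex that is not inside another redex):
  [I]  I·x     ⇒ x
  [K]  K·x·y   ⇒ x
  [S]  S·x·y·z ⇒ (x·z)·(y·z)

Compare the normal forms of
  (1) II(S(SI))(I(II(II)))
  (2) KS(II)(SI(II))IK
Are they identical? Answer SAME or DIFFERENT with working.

Answer: DIFFERENT — A ⇓ S(SI)I, B ⇓ K

Derivation:
Term A:
  start: II(S(SI))(I(II(II)))
  step 1: I(S(SI))(I(II(II)))
  step 2: S(SI)(I(II(II)))
  step 3: S(SI)(II(II))
  step 4: S(SI)(I(II))
  step 5: S(SI)(II)
  step 6: S(SI)I

Term B:
  start: KS(II)(SI(II))IK
  step 1: S(SI(II))IK
  step 2: SI(II)K(IK)
  step 3: IK(IIK)(IK)
  step 4: K(IIK)(IK)
  step 5: IIK
  step 6: IK
  step 7: K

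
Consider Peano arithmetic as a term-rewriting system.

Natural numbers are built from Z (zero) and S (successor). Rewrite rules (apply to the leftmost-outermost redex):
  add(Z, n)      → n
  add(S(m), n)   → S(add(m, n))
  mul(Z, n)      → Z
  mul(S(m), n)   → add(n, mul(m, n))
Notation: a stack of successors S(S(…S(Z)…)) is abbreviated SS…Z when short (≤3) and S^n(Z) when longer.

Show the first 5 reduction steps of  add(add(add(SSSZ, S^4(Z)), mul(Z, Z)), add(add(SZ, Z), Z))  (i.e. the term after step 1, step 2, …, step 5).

Answer: after 5 steps: S(add(S(add(add(SZ, S^4(Z)), mul(Z, Z))), add(add(SZ, Z), Z)))

Derivation:
  start: add(add(add(SSSZ, S^4(Z)), mul(Z, Z)), add(add(SZ, Z), Z))
  [1] add(add(S(add(SSZ, S^4(Z))), mul(Z, Z)), add(add(SZ, Z), Z))
  [2] add(S(add(add(SSZ, S^4(Z)), mul(Z, Z))), add(add(SZ, Z), Z))
  [3] S(add(add(add(SSZ, S^4(Z)), mul(Z, Z)), add(add(SZ, Z), Z)))
  [4] S(add(add(S(add(SZ, S^4(Z))), mul(Z, Z)), add(add(SZ, Z), Z)))
  [5] S(add(S(add(add(SZ, S^4(Z)), mul(Z, Z))), add(add(SZ, Z), Z)))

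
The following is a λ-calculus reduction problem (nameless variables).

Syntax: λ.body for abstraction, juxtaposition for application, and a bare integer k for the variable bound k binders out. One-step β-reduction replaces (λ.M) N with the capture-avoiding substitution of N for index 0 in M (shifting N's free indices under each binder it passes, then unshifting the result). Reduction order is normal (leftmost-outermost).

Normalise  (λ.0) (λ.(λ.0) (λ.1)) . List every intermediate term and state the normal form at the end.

Answer: normal form = λ.λ.1  (in 2 steps)

Derivation:
  start: (λ.0) (λ.(λ.0) (λ.1))
  step 1: λ.(λ.0) (λ.1)
  step 2: λ.λ.1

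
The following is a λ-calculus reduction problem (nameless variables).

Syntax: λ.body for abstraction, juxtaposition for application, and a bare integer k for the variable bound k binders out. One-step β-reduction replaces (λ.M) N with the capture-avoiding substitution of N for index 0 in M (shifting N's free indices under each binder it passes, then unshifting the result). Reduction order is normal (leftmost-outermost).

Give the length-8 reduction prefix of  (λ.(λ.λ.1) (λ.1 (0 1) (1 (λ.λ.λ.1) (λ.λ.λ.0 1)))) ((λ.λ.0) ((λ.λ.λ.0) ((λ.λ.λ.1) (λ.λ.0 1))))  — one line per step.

  start: (λ.(λ.λ.1) (λ.1 (0 1) (1 (λ.λ.λ.1) (λ.λ.λ.0 1)))) ((λ.λ.0) ((λ.λ.λ.0) ((λ.λ.λ.1) (λ.λ.0 1))))
  [1] (λ.λ.1) (λ.(λ.λ.0) ((λ.λ.λ.0) ((λ.λ.λ.1) (λ.λ.0 1))) (0 ((λ.λ.0) ((λ.λ.λ.0) ((λ.λ.λ.1) (λ.λ.0 1))))) ((λ.λ.0) ((λ.λ.λ.0) ((λ.λ.λ.1) (λ.λ.0 1))) (λ.λ.λ.1) (λ.λ.λ.0 1)))
  [2] λ.λ.(λ.λ.0) ((λ.λ.λ.0) ((λ.λ.λ.1) (λ.λ.0 1))) (0 ((λ.λ.0) ((λ.λ.λ.0) ((λ.λ.λ.1) (λ.λ.0 1))))) ((λ.λ.0) ((λ.λ.λ.0) ((λ.λ.λ.1) (λ.λ.0 1))) (λ.λ.λ.1) (λ.λ.λ.0 1))
  [3] λ.λ.(λ.0) (0 ((λ.λ.0) ((λ.λ.λ.0) ((λ.λ.λ.1) (λ.λ.0 1))))) ((λ.λ.0) ((λ.λ.λ.0) ((λ.λ.λ.1) (λ.λ.0 1))) (λ.λ.λ.1) (λ.λ.λ.0 1))
  [4] λ.λ.0 ((λ.λ.0) ((λ.λ.λ.0) ((λ.λ.λ.1) (λ.λ.0 1)))) ((λ.λ.0) ((λ.λ.λ.0) ((λ.λ.λ.1) (λ.λ.0 1))) (λ.λ.λ.1) (λ.λ.λ.0 1))
  [5] λ.λ.0 (λ.0) ((λ.λ.0) ((λ.λ.λ.0) ((λ.λ.λ.1) (λ.λ.0 1))) (λ.λ.λ.1) (λ.λ.λ.0 1))
  [6] λ.λ.0 (λ.0) ((λ.0) (λ.λ.λ.1) (λ.λ.λ.0 1))
  [7] λ.λ.0 (λ.0) ((λ.λ.λ.1) (λ.λ.λ.0 1))
  [8] λ.λ.0 (λ.0) (λ.λ.1)

Answer: after 8 steps: λ.λ.0 (λ.0) (λ.λ.1)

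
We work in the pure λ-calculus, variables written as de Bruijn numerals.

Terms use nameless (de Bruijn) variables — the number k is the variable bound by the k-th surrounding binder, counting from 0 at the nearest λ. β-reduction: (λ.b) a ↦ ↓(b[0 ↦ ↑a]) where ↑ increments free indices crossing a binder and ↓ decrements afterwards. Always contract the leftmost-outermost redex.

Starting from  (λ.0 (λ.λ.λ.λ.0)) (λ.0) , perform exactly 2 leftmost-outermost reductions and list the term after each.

  start: (λ.0 (λ.λ.λ.λ.0)) (λ.0)
  →1  (λ.0) (λ.λ.λ.λ.0)
  →2  λ.λ.λ.λ.0

Answer: after 2 steps: λ.λ.λ.λ.0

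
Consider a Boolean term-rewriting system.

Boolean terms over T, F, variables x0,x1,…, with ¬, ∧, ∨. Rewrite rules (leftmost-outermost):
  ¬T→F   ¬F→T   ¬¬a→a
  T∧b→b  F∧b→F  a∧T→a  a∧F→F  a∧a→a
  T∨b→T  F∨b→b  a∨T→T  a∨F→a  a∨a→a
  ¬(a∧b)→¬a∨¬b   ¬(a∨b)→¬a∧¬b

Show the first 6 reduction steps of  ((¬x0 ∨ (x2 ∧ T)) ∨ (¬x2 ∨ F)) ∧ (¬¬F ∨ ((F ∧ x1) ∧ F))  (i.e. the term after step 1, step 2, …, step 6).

  start: ((¬x0 ∨ (x2 ∧ T)) ∨ (¬x2 ∨ F)) ∧ (¬¬F ∨ ((F ∧ x1) ∧ F))
  →1  ((¬x0 ∨ x2) ∨ (¬x2 ∨ F)) ∧ (¬¬F ∨ ((F ∧ x1) ∧ F))
  →2  ((¬x0 ∨ x2) ∨ ¬x2) ∧ (¬¬F ∨ ((F ∧ x1) ∧ F))
  →3  ((¬x0 ∨ x2) ∨ ¬x2) ∧ (F ∨ ((F ∧ x1) ∧ F))
  →4  ((¬x0 ∨ x2) ∨ ¬x2) ∧ ((F ∧ x1) ∧ F)
  →5  ((¬x0 ∨ x2) ∨ ¬x2) ∧ F
  →6  F

Answer: after 6 steps: F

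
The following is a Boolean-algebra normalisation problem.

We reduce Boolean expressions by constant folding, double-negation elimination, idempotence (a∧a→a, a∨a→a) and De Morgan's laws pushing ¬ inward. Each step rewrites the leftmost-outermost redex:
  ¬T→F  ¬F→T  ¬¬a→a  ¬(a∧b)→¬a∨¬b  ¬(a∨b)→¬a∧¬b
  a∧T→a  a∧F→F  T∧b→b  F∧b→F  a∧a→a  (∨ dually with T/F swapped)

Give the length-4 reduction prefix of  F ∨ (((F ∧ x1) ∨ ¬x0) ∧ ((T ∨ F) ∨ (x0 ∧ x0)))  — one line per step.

  start: F ∨ (((F ∧ x1) ∨ ¬x0) ∧ ((T ∨ F) ∨ (x0 ∧ x0)))
  step 1: ((F ∧ x1) ∨ ¬x0) ∧ ((T ∨ F) ∨ (x0 ∧ x0))
  step 2: (F ∨ ¬x0) ∧ ((T ∨ F) ∨ (x0 ∧ x0))
  step 3: ¬x0 ∧ ((T ∨ F) ∨ (x0 ∧ x0))
  step 4: ¬x0 ∧ (T ∨ (x0 ∧ x0))

Answer: after 4 steps: ¬x0 ∧ (T ∨ (x0 ∧ x0))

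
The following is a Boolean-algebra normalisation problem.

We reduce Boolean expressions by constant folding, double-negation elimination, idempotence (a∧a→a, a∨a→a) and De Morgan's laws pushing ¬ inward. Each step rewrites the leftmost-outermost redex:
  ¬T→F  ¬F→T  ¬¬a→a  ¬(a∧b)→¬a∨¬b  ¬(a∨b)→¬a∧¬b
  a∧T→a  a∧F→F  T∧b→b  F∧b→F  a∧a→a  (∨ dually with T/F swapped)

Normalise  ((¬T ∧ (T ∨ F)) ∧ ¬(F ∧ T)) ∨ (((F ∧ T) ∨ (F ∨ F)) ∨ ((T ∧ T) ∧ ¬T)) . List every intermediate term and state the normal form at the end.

Answer: normal form = F  (in 11 steps)

Reduction:
  start: ((¬T ∧ (T ∨ F)) ∧ ¬(F ∧ T)) ∨ (((F ∧ T) ∨ (F ∨ F)) ∨ ((T ∧ T) ∧ ¬T))
  [1] ((F ∧ (T ∨ F)) ∧ ¬(F ∧ T)) ∨ (((F ∧ T) ∨ (F ∨ F)) ∨ ((T ∧ T) ∧ ¬T))
  [2] (F ∧ ¬(F ∧ T)) ∨ (((F ∧ T) ∨ (F ∨ F)) ∨ ((T ∧ T) ∧ ¬T))
  [3] F ∨ (((F ∧ T) ∨ (F ∨ F)) ∨ ((T ∧ T) ∧ ¬T))
  [4] ((F ∧ T) ∨ (F ∨ F)) ∨ ((T ∧ T) ∧ ¬T)
  [5] (F ∨ (F ∨ F)) ∨ ((T ∧ T) ∧ ¬T)
  [6] (F ∨ F) ∨ ((T ∧ T) ∧ ¬T)
  [7] F ∨ ((T ∧ T) ∧ ¬T)
  [8] (T ∧ T) ∧ ¬T
  [9] T ∧ ¬T
  [10] ¬T
  [11] F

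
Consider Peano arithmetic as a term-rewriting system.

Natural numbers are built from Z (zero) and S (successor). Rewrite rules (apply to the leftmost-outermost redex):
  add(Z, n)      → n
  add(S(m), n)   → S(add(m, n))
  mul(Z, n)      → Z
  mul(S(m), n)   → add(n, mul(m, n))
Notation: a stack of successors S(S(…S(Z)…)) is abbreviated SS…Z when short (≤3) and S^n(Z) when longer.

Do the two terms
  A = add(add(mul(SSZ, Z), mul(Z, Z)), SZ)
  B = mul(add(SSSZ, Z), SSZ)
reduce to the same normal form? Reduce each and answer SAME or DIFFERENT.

Term A:
  start: add(add(mul(SSZ, Z), mul(Z, Z)), SZ)
  [1] add(add(add(Z, mul(SZ, Z)), mul(Z, Z)), SZ)
  [2] add(add(mul(SZ, Z), mul(Z, Z)), SZ)
  [3] add(add(add(Z, mul(Z, Z)), mul(Z, Z)), SZ)
  [4] add(add(mul(Z, Z), mul(Z, Z)), SZ)
  [5] add(add(Z, mul(Z, Z)), SZ)
  [6] add(mul(Z, Z), SZ)
  [7] add(Z, SZ)
  [8] SZ

Term B:
  start: mul(add(SSSZ, Z), SSZ)
  [1] mul(S(add(SSZ, Z)), SSZ)
  [2] add(SSZ, mul(add(SSZ, Z), SSZ))
  [3] S(add(SZ, mul(add(SSZ, Z), SSZ)))
  [4] S(S(add(Z, mul(add(SSZ, Z), SSZ))))
  [5] S(S(mul(add(SSZ, Z), SSZ)))
  [6] S(S(mul(S(add(SZ, Z)), SSZ)))
  [7] S(S(add(SSZ, mul(add(SZ, Z), SSZ))))
  [8] S(S(S(add(SZ, mul(add(SZ, Z), SSZ)))))
  [9] S(S(S(S(add(Z, mul(add(SZ, Z), SSZ))))))
  [10] S(S(S(S(mul(add(SZ, Z), SSZ)))))
  [11] S(S(S(S(mul(S(add(Z, Z)), SSZ)))))
  [12] S(S(S(S(add(SSZ, mul(add(Z, Z), SSZ))))))
  [13] S(S(S(S(S(add(SZ, mul(add(Z, Z), SSZ)))))))
  [14] S(S(S(S(S(S(add(Z, mul(add(Z, Z), SSZ))))))))
  [15] S(S(S(S(S(S(mul(add(Z, Z), SSZ)))))))
  [16] S(S(S(S(S(S(mul(Z, SSZ)))))))
  [17] S^6(Z)

Answer: DIFFERENT — A ⇓ SZ, B ⇓ S^6(Z)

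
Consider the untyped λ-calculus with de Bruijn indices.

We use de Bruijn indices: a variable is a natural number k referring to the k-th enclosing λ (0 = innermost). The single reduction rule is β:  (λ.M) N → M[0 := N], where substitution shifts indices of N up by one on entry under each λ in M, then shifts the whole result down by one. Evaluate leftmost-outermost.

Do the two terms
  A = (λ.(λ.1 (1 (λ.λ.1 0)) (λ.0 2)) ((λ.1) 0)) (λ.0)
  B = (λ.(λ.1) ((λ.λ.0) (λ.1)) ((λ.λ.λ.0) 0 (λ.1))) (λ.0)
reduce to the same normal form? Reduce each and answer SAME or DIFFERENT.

Term A:
  start: (λ.(λ.1 (1 (λ.λ.1 0)) (λ.0 2)) ((λ.1) 0)) (λ.0)
  [1] (λ.(λ.0) ((λ.0) (λ.λ.1 0)) (λ.0 (λ.0))) ((λ.λ.0) (λ.0))
  [2] (λ.0) ((λ.0) (λ.λ.1 0)) (λ.0 (λ.0))
  [3] (λ.0) (λ.λ.1 0) (λ.0 (λ.0))
  [4] (λ.λ.1 0) (λ.0 (λ.0))
  [5] λ.(λ.0 (λ.0)) 0
  [6] λ.0 (λ.0)

Term B:
  start: (λ.(λ.1) ((λ.λ.0) (λ.1)) ((λ.λ.λ.0) 0 (λ.1))) (λ.0)
  [1] (λ.λ.0) ((λ.λ.0) (λ.λ.0)) ((λ.λ.λ.0) (λ.0) (λ.λ.0))
  [2] (λ.0) ((λ.λ.λ.0) (λ.0) (λ.λ.0))
  [3] (λ.λ.λ.0) (λ.0) (λ.λ.0)
  [4] (λ.λ.0) (λ.λ.0)
  [5] λ.0

Answer: DIFFERENT — A ⇓ λ.0 (λ.0), B ⇓ λ.0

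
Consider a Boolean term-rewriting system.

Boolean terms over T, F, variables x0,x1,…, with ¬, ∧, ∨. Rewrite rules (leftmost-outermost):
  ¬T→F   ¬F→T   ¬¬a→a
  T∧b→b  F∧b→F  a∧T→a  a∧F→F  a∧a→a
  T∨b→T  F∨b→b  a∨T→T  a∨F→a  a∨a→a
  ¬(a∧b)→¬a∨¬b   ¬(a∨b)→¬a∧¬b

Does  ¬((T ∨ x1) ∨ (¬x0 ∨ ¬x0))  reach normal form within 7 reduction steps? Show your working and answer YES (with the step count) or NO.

  start: ¬((T ∨ x1) ∨ (¬x0 ∨ ¬x0))
  →1  ¬(T ∨ x1) ∧ ¬(¬x0 ∨ ¬x0)
  →2  (¬T ∧ ¬x1) ∧ ¬(¬x0 ∨ ¬x0)
  →3  (F ∧ ¬x1) ∧ ¬(¬x0 ∨ ¬x0)
  →4  F ∧ ¬(¬x0 ∨ ¬x0)
  →5  F

Answer: YES — reaches normal form F in 5 ≤ 7 steps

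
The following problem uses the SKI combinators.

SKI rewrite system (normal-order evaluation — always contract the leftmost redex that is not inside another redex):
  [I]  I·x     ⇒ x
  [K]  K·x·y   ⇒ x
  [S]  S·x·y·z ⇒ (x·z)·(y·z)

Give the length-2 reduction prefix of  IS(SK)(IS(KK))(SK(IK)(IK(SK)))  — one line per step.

Answer: after 2 steps: SK(SK(IK)(IK(SK)))(IS(KK)(SK(IK)(IK(SK))))

Derivation:
  start: IS(SK)(IS(KK))(SK(IK)(IK(SK)))
  step 1: S(SK)(IS(KK))(SK(IK)(IK(SK)))
  step 2: SK(SK(IK)(IK(SK)))(IS(KK)(SK(IK)(IK(SK))))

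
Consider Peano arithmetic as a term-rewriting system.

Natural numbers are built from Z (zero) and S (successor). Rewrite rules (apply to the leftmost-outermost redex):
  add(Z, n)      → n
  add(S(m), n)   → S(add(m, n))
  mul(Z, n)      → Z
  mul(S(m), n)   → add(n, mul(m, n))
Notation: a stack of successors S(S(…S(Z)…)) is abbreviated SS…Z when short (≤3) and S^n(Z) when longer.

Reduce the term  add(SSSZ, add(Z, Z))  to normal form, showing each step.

Answer: normal form = SSSZ  (in 5 steps)

Reduction:
  start: add(SSSZ, add(Z, Z))
  step 1: S(add(SSZ, add(Z, Z)))
  step 2: S(S(add(SZ, add(Z, Z))))
  step 3: S(S(S(add(Z, add(Z, Z)))))
  step 4: S(S(S(add(Z, Z))))
  step 5: SSSZ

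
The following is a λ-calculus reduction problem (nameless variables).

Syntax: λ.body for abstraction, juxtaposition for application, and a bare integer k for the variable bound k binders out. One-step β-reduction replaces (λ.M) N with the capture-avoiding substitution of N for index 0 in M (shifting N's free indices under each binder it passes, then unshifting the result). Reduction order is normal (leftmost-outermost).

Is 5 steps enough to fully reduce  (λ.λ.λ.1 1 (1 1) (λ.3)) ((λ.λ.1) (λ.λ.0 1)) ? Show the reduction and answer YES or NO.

  start: (λ.λ.λ.1 1 (1 1) (λ.3)) ((λ.λ.1) (λ.λ.0 1))
  step 1: λ.λ.1 1 (1 1) (λ.(λ.λ.1) (λ.λ.0 1))
  step 2: λ.λ.1 1 (1 1) (λ.λ.λ.λ.0 1)

Answer: YES — reaches normal form λ.λ.1 1 (1 1) (λ.λ.λ.λ.0 1) in 2 ≤ 5 steps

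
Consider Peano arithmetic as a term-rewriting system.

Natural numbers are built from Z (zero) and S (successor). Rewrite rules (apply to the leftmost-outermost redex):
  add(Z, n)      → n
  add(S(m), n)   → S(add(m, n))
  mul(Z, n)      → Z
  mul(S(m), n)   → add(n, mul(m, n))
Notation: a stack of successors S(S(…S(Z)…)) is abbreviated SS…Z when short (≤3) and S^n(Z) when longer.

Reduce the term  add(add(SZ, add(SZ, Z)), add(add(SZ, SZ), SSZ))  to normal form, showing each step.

Answer: normal form = S^6(Z)  (in 12 steps)

Working:
  start: add(add(SZ, add(SZ, Z)), add(add(SZ, SZ), SSZ))
  →1  add(S(add(Z, add(SZ, Z))), add(add(SZ, SZ), SSZ))
  →2  S(add(add(Z, add(SZ, Z)), add(add(SZ, SZ), SSZ)))
  →3  S(add(add(SZ, Z), add(add(SZ, SZ), SSZ)))
  →4  S(add(S(add(Z, Z)), add(add(SZ, SZ), SSZ)))
  →5  S(S(add(add(Z, Z), add(add(SZ, SZ), SSZ))))
  →6  S(S(add(Z, add(add(SZ, SZ), SSZ))))
  →7  S(S(add(add(SZ, SZ), SSZ)))
  →8  S(S(add(S(add(Z, SZ)), SSZ)))
  →9  S(S(S(add(add(Z, SZ), SSZ))))
  →10  S(S(S(add(SZ, SSZ))))
  →11  S(S(S(S(add(Z, SSZ)))))
  →12  S^6(Z)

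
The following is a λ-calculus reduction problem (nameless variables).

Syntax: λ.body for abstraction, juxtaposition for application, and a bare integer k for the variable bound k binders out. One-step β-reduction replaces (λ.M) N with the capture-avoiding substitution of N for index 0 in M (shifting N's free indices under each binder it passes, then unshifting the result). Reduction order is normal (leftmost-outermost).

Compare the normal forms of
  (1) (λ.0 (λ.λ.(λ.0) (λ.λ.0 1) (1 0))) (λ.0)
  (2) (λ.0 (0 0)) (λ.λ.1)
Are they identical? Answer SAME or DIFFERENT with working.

Term A:
  start: (λ.0 (λ.λ.(λ.0) (λ.λ.0 1) (1 0))) (λ.0)
  →1  (λ.0) (λ.λ.(λ.0) (λ.λ.0 1) (1 0))
  →2  λ.λ.(λ.0) (λ.λ.0 1) (1 0)
  →3  λ.λ.(λ.λ.0 1) (1 0)
  →4  λ.λ.λ.0 (2 1)

Term B:
  start: (λ.0 (0 0)) (λ.λ.1)
  →1  (λ.λ.1) ((λ.λ.1) (λ.λ.1))
  →2  λ.(λ.λ.1) (λ.λ.1)
  →3  λ.λ.λ.λ.1

Answer: DIFFERENT — A ⇓ λ.λ.λ.0 (2 1), B ⇓ λ.λ.λ.λ.1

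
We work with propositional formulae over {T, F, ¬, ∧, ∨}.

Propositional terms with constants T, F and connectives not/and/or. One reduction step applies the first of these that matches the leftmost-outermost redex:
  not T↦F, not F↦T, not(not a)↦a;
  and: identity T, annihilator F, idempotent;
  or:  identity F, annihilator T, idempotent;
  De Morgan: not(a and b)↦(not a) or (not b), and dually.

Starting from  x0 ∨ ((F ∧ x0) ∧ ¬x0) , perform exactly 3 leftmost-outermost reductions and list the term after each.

  start: x0 ∨ ((F ∧ x0) ∧ ¬x0)
  step 1: x0 ∨ (F ∧ ¬x0)
  step 2: x0 ∨ F
  step 3: x0

Answer: after 3 steps: x0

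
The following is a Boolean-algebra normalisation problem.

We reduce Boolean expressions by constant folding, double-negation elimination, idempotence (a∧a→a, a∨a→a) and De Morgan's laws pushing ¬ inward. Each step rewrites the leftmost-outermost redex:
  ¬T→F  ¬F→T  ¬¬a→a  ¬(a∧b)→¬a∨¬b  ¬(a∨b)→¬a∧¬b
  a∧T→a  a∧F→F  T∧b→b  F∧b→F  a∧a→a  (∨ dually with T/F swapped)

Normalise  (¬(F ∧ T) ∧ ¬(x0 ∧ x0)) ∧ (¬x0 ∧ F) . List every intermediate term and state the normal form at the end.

Answer: normal form = F  (in 8 steps)

Working:
  start: (¬(F ∧ T) ∧ ¬(x0 ∧ x0)) ∧ (¬x0 ∧ F)
  →1  ((¬F ∨ ¬T) ∧ ¬(x0 ∧ x0)) ∧ (¬x0 ∧ F)
  →2  ((T ∨ ¬T) ∧ ¬(x0 ∧ x0)) ∧ (¬x0 ∧ F)
  →3  (T ∧ ¬(x0 ∧ x0)) ∧ (¬x0 ∧ F)
  →4  ¬(x0 ∧ x0) ∧ (¬x0 ∧ F)
  →5  (¬x0 ∨ ¬x0) ∧ (¬x0 ∧ F)
  →6  ¬x0 ∧ (¬x0 ∧ F)
  →7  ¬x0 ∧ F
  →8  F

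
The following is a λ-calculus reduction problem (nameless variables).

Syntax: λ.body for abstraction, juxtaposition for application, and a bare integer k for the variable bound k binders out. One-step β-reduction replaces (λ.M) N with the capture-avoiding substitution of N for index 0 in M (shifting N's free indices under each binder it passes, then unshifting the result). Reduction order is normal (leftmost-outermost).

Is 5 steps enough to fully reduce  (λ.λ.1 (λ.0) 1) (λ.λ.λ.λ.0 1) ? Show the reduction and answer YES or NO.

  start: (λ.λ.1 (λ.0) 1) (λ.λ.λ.λ.0 1)
  step 1: λ.(λ.λ.λ.λ.0 1) (λ.0) (λ.λ.λ.λ.0 1)
  step 2: λ.(λ.λ.λ.0 1) (λ.λ.λ.λ.0 1)
  step 3: λ.λ.λ.0 1

Answer: YES — reaches normal form λ.λ.λ.0 1 in 3 ≤ 5 steps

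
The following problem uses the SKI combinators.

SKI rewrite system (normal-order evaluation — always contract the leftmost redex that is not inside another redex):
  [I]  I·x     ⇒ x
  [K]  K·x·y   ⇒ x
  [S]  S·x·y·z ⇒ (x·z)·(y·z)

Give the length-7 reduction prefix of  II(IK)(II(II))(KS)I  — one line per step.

Answer: after 7 steps: II

Reduction:
  start: II(IK)(II(II))(KS)I
  step 1: I(IK)(II(II))(KS)I
  step 2: IK(II(II))(KS)I
  step 3: K(II(II))(KS)I
  step 4: II(II)I
  step 5: I(II)I
  step 6: III
  step 7: II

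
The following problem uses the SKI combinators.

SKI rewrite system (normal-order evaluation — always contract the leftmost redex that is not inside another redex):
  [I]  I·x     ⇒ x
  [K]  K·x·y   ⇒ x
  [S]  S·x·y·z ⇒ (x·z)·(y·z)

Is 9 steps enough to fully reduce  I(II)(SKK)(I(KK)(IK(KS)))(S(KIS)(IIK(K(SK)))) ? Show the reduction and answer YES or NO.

  start: I(II)(SKK)(I(KK)(IK(KS)))(S(KIS)(IIK(K(SK))))
  →1  II(SKK)(I(KK)(IK(KS)))(S(KIS)(IIK(K(SK))))
  →2  I(SKK)(I(KK)(IK(KS)))(S(KIS)(IIK(K(SK))))
  →3  SKK(I(KK)(IK(KS)))(S(KIS)(IIK(K(SK))))
  →4  K(I(KK)(IK(KS)))(K(I(KK)(IK(KS))))(S(KIS)(IIK(K(SK))))
  →5  I(KK)(IK(KS))(S(KIS)(IIK(K(SK))))
  →6  KK(IK(KS))(S(KIS)(IIK(K(SK))))
  →7  K(S(KIS)(IIK(K(SK))))
  →8  K(SI(IIK(K(SK))))
  →9  K(SI(IK(K(SK))))

Answer: NO — after 9 steps the term is K(SI(IK(K(SK)))), not yet normal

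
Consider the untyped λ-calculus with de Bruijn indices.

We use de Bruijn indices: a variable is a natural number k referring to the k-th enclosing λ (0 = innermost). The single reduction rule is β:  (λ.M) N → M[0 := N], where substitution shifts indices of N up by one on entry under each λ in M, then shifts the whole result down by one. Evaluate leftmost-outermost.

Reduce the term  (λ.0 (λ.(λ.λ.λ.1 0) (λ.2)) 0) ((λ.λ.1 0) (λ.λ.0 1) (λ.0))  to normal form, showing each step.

  start: (λ.0 (λ.(λ.λ.λ.1 0) (λ.2)) 0) ((λ.λ.1 0) (λ.λ.0 1) (λ.0))
  [1] (λ.λ.1 0) (λ.λ.0 1) (λ.0) (λ.(λ.λ.λ.1 0) (λ.(λ.λ.1 0) (λ.λ.0 1) (λ.0))) ((λ.λ.1 0) (λ.λ.0 1) (λ.0))
  [2] (λ.(λ.λ.0 1) 0) (λ.0) (λ.(λ.λ.λ.1 0) (λ.(λ.λ.1 0) (λ.λ.0 1) (λ.0))) ((λ.λ.1 0) (λ.λ.0 1) (λ.0))
  [3] (λ.λ.0 1) (λ.0) (λ.(λ.λ.λ.1 0) (λ.(λ.λ.1 0) (λ.λ.0 1) (λ.0))) ((λ.λ.1 0) (λ.λ.0 1) (λ.0))
  [4] (λ.0 (λ.0)) (λ.(λ.λ.λ.1 0) (λ.(λ.λ.1 0) (λ.λ.0 1) (λ.0))) ((λ.λ.1 0) (λ.λ.0 1) (λ.0))
  [5] (λ.(λ.λ.λ.1 0) (λ.(λ.λ.1 0) (λ.λ.0 1) (λ.0))) (λ.0) ((λ.λ.1 0) (λ.λ.0 1) (λ.0))
  [6] (λ.λ.λ.1 0) (λ.(λ.λ.1 0) (λ.λ.0 1) (λ.0)) ((λ.λ.1 0) (λ.λ.0 1) (λ.0))
  [7] (λ.λ.1 0) ((λ.λ.1 0) (λ.λ.0 1) (λ.0))
  [8] λ.(λ.λ.1 0) (λ.λ.0 1) (λ.0) 0
  [9] λ.(λ.(λ.λ.0 1) 0) (λ.0) 0
  [10] λ.(λ.λ.0 1) (λ.0) 0
  [11] λ.(λ.0 (λ.0)) 0
  [12] λ.0 (λ.0)

Answer: normal form = λ.0 (λ.0)  (in 12 steps)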